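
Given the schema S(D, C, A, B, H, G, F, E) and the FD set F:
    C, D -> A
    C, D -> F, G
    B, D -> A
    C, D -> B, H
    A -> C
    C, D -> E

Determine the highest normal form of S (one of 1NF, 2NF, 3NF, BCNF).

3NF

Candidate keys: {A, D}, {B, D}, {C, D}. Prime attributes: {A, B, C, D}.
For A -> C we have {A}⁺ = {A, C}; {A} is not a superkey, so BCNF fails.
But every attribute on its right side ({C}) is prime, and the same holds for every other non-superkey FD, so 3NF still holds.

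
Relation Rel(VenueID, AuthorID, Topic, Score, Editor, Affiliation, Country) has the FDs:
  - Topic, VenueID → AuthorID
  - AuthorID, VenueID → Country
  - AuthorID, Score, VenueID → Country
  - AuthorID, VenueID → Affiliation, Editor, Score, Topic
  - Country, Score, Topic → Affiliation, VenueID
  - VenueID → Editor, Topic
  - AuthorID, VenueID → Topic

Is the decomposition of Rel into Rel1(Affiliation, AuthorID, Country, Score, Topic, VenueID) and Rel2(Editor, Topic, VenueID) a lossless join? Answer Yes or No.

Common attributes: {Topic, VenueID}; their closure is {Affiliation, AuthorID, Country, Editor, Score, Topic, VenueID}.
This includes all of Rel1, so the common attributes are a superkey of Rel1 — the join is lossless.

Yes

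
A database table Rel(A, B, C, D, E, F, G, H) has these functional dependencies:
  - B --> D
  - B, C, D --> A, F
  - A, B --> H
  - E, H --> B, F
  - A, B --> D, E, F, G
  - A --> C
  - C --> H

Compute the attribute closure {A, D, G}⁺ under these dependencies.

Start with {A, D, G}.
A --> C applies; add {C} → now {A, C, D, G}.
C --> H applies; add {H} → now {A, C, D, G, H}.
No further FD applies.

{A, C, D, G, H}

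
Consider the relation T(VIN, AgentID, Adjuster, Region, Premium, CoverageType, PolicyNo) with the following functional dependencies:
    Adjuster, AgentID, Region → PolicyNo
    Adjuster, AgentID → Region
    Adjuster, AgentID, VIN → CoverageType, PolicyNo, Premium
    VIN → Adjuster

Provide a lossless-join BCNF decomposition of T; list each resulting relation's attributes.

{Adjuster, AgentID, PolicyNo, Region}; {Adjuster, VIN}; {AgentID, CoverageType, Premium, VIN}

Candidate key of the original relation: {AgentID, VIN}.
{Adjuster, AgentID, CoverageType, PolicyNo, Premium, Region, VIN}: {Adjuster, AgentID, Region} determines {Adjuster, AgentID, PolicyNo, Region} here but is not a superkey — split on Adjuster, AgentID, Region → PolicyNo, giving {Adjuster, AgentID, PolicyNo, Region} and {Adjuster, AgentID, CoverageType, Premium, Region, VIN}.
{Adjuster, AgentID, PolicyNo, Region}: every determinant is a superkey — BCNF.
{Adjuster, AgentID, CoverageType, Premium, Region, VIN}: {Adjuster, AgentID} determines {Adjuster, AgentID, Region} here but is not a superkey — split on Adjuster, AgentID → Region, giving {Adjuster, AgentID, Region} and {Adjuster, AgentID, CoverageType, Premium, VIN}.
{Adjuster, AgentID, Region}: every determinant is a superkey — BCNF.
{Adjuster, AgentID, CoverageType, Premium, VIN}: {VIN} determines {Adjuster, VIN} here but is not a superkey — split on VIN → Adjuster, giving {Adjuster, VIN} and {AgentID, CoverageType, Premium, VIN}.
{Adjuster, VIN}: every determinant is a superkey — BCNF.
{AgentID, CoverageType, Premium, VIN}: every determinant is a superkey — BCNF.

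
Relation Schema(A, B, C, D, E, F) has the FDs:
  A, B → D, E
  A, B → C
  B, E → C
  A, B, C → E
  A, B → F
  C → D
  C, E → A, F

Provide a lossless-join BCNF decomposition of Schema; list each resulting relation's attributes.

Candidate keys of the original relation: {A, B}, {B, E}.
{A, B, C, D, E, F}: {C} determines {C, D} here but is not a superkey — split on C → D, giving {C, D} and {A, B, C, E, F}.
{C, D} has no BCNF violation.
{A, B, C, E, F}: {C, E} determines {A, C, E, F} here but is not a superkey — split on C, E → A, F, giving {A, C, E, F} and {B, C, E}.
{A, C, E, F} has no BCNF violation.
{B, C, E} has no BCNF violation.

{A, C, E, F}; {B, C, E}; {C, D}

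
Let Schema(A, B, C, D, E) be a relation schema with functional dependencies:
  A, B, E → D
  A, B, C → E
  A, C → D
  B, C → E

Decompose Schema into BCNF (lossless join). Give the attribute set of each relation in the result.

{A, B, C}; {A, B, D, E}; {B, C, E}

Candidate key of the original relation: {A, B, C}.
Within {A, B, C, D, E}: {A, B, E}⁺ ∩ {A, B, C, D, E} = {A, B, D, E}, not the whole set, so A, B, E → D violates BCNF; decompose into {A, B, D, E} and {A, B, C, E}.
{A, B, D, E}: every determinant is a superkey — BCNF.
Within {A, B, C, E}: {B, C}⁺ ∩ {A, B, C, E} = {B, C, E}, not the whole set, so B, C → E violates BCNF; decompose into {B, C, E} and {A, B, C}.
{B, C, E}: every determinant is a superkey — BCNF.
{A, B, C}: every determinant is a superkey — BCNF.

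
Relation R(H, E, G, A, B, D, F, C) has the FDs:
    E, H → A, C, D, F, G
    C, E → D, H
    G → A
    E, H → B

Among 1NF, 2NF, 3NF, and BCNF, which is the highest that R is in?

2NF

Candidate keys: {C, E}, {E, H}. Prime attributes: {C, E, H}.
For G → A we have {G}⁺ = {A, G}; {G} is not a superkey, so BCNF fails.
G → A determines the non-prime attribute {A} from a non-superkey — 3NF is violated.
Checking every proper subset of each key, none determines a non-prime attribute — 2NF is satisfied.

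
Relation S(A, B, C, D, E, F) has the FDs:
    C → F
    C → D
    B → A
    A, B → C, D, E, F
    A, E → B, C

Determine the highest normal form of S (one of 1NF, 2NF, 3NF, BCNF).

Candidate keys: {A, E}, {B}. Prime attributes: {A, B, E}.
C → F breaks BCNF: {C}⁺ = {C, D, F}, so {C} is not a superkey.
Because {F} is non-prime and the left side of C → F is not a superkey, the relation is not in 3NF.
No non-prime attribute depends on a proper subset of any candidate key, so 2NF holds.

2NF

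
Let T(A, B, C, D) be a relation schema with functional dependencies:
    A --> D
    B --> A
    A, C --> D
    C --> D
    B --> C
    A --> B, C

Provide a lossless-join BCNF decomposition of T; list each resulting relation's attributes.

{A, B, C}; {C, D}

Candidate keys of the original relation: {A}, {B}.
In {A, B, C, D}, {C} is not a superkey ({C}⁺ restricted to this set is {C, D}), so split on C --> D into {C, D} and {A, B, C}.
{C, D} is in BCNF.
{A, B, C} is in BCNF.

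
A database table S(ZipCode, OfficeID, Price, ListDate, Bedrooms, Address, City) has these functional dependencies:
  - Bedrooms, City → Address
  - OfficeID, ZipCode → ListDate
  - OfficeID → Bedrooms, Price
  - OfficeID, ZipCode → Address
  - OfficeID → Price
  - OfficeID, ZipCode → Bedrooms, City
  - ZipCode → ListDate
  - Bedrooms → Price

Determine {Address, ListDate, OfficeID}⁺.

Start with {Address, ListDate, OfficeID}.
OfficeID → Bedrooms, Price applies; add {Bedrooms, Price} → now {Address, Bedrooms, ListDate, OfficeID, Price}.
No further FD applies.

{Address, Bedrooms, ListDate, OfficeID, Price}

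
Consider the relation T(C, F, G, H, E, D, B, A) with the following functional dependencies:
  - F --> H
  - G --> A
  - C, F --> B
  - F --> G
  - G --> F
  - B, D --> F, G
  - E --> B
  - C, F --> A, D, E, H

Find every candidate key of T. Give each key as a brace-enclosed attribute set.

No FD produces {C}, so it must be in every candidate key.
Closure of {C, F} is {A, B, C, D, E, F, G, H}, the whole schema; {C, F} is a candidate key.
Closure of {C, G} is {A, B, C, D, E, F, G, H}, the whole schema; {C, G} is a candidate key.
Closure of {B, C, D} is {A, B, C, D, E, F, G, H}, the whole schema; {B, C, D} is a candidate key.
Closure of {C, D, E} is {A, B, C, D, E, F, G, H}, the whole schema; {C, D, E} is a candidate key.
Any other superkey properly contains one of these, so there are no further candidate keys.

{B, C, D}, {C, D, E}, {C, F}, {C, G}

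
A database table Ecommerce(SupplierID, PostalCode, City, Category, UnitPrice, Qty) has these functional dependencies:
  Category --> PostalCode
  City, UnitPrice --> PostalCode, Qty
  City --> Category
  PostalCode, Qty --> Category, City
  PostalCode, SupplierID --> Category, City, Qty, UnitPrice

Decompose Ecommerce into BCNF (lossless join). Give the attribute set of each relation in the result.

Candidate keys of the original relation: {Category, SupplierID}, {City, SupplierID}, {PostalCode, SupplierID}.
Within {Category, City, PostalCode, Qty, SupplierID, UnitPrice}: {Category}⁺ ∩ {Category, City, PostalCode, Qty, SupplierID, UnitPrice} = {Category, PostalCode}, not the whole set, so Category --> PostalCode violates BCNF; decompose into {Category, PostalCode} and {Category, City, Qty, SupplierID, UnitPrice}.
{Category, PostalCode}: every determinant is a superkey — BCNF.
Within {Category, City, Qty, SupplierID, UnitPrice}: {City, UnitPrice}⁺ ∩ {Category, City, Qty, SupplierID, UnitPrice} = {Category, City, Qty, UnitPrice}, not the whole set, so City, UnitPrice --> Category, Qty violates BCNF; decompose into {Category, City, Qty, UnitPrice} and {City, SupplierID, UnitPrice}.
Within {Category, City, Qty, UnitPrice}: {City}⁺ ∩ {Category, City, Qty, UnitPrice} = {Category, City}, not the whole set, so City --> Category violates BCNF; decompose into {Category, City} and {City, Qty, UnitPrice}.
{Category, City}: every determinant is a superkey — BCNF.
{City, Qty, UnitPrice}: every determinant is a superkey — BCNF.
{City, SupplierID, UnitPrice}: every determinant is a superkey — BCNF.

{Category, City}; {Category, PostalCode}; {City, Qty, UnitPrice}; {City, SupplierID, UnitPrice}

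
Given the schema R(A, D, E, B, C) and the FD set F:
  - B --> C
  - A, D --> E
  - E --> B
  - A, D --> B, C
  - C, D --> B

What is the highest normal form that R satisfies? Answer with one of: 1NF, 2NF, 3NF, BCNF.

Candidate key: {A, D}. Prime attributes: {A, D}.
B --> C: {B}⁺ = {B, C}, which is not all of the attributes, so the left side is not a superkey — BCNF is violated.
Because {C} is non-prime and the left side of B --> C is not a superkey, the relation is not in 3NF.
No proper subset of a key has a non-prime attribute in its closure, so there is no partial dependency; 2NF holds.

2NF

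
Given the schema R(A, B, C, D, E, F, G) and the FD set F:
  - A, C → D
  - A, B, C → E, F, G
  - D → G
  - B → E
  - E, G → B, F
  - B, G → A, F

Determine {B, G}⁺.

{A, B, E, F, G}

Start with {B, G}.
B → E applies; add {E} → now {B, E, G}.
E, G → B, F applies; add {F} → now {B, E, F, G}.
B, G → A, F applies; add {A} → now {A, B, E, F, G}.
No further FD applies.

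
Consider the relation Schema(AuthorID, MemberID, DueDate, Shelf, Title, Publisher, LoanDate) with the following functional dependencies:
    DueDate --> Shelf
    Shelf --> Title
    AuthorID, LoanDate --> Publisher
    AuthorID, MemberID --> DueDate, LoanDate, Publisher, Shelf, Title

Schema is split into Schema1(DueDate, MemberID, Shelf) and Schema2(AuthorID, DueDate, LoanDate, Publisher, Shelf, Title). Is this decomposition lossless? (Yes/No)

The shared attributes are {DueDate, Shelf} and {DueDate, Shelf}⁺ = {DueDate, Shelf, Title}.
Neither Schema1 nor Schema2 is contained in that closure, so the decomposition is lossy.

No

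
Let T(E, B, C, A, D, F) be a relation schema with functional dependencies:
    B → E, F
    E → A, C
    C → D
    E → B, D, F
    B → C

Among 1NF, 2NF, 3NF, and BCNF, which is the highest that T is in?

Candidate keys: {B}, {E}. Prime attributes: {B, E}.
C → D: {C}⁺ = {C, D}, which is not all of the attributes, so the left side is not a superkey — BCNF is violated.
Because {D} is non-prime and the left side of C → D is not a superkey, the relation is not in 3NF.
Every candidate key is a single attribute, so no partial dependency is possible; 2NF holds.

2NF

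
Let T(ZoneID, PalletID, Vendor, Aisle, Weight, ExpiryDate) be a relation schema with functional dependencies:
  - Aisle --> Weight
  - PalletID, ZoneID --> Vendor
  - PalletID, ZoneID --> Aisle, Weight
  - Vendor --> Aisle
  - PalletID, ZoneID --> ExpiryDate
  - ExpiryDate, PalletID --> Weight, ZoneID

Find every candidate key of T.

No FD produces {PalletID}, so it must be in every candidate key.
{ExpiryDate, PalletID} is a candidate key since {ExpiryDate, PalletID}⁺ = {Aisle, ExpiryDate, PalletID, Vendor, Weight, ZoneID} covers every attribute.
{PalletID, ZoneID} is a candidate key since {PalletID, ZoneID}⁺ = {Aisle, ExpiryDate, PalletID, Vendor, Weight, ZoneID} covers every attribute.
These are minimal and exhaustive — every other superkey contains one of them.

{ExpiryDate, PalletID}, {PalletID, ZoneID}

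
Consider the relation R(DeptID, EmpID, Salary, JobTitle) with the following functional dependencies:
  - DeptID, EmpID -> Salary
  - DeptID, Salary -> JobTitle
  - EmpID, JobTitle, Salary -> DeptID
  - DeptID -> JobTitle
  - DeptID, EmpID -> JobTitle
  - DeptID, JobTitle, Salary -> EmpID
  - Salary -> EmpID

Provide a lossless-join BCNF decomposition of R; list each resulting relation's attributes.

Candidate keys of the original relation: {DeptID, EmpID}, {DeptID, Salary}, {JobTitle, Salary}.
Within {DeptID, EmpID, JobTitle, Salary}: {DeptID}⁺ ∩ {DeptID, EmpID, JobTitle, Salary} = {DeptID, JobTitle}, not the whole set, so DeptID -> JobTitle violates BCNF; decompose into {DeptID, JobTitle} and {DeptID, EmpID, Salary}.
{DeptID, JobTitle} is in BCNF.
Within {DeptID, EmpID, Salary}: {Salary}⁺ ∩ {DeptID, EmpID, Salary} = {EmpID, Salary}, not the whole set, so Salary -> EmpID violates BCNF; decompose into {EmpID, Salary} and {DeptID, Salary}.
{EmpID, Salary} is in BCNF.
{DeptID, Salary} is in BCNF.

{DeptID, JobTitle}; {DeptID, Salary}; {EmpID, Salary}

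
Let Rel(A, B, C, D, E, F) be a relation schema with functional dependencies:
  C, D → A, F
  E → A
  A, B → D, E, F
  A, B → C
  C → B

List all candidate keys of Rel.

{A, B}, {A, C}, {B, E}, {C, D}, {C, E}

Closure of {A, B} is {A, B, C, D, E, F}, the whole schema; {A, B} is a candidate key.
Closure of {A, C} is {A, B, C, D, E, F}, the whole schema; {A, C} is a candidate key.
Closure of {B, E} is {A, B, C, D, E, F}, the whole schema; {B, E} is a candidate key.
Closure of {C, D} is {A, B, C, D, E, F}, the whole schema; {C, D} is a candidate key.
Closure of {C, E} is {A, B, C, D, E, F}, the whole schema; {C, E} is a candidate key.
No proper subset of any of these is a key, and no other minimal superkey exists.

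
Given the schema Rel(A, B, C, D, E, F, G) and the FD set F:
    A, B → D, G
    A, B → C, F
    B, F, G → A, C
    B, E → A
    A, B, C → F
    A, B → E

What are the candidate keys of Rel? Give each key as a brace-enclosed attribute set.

No FD produces {B}, so it must be in every candidate key.
{A, B}⁺ = {A, B, C, D, E, F, G}, which is every attribute, so {A, B} is a candidate key.
{B, E}⁺ = {A, B, C, D, E, F, G}, which is every attribute, so {B, E} is a candidate key.
{B, F, G}⁺ = {A, B, C, D, E, F, G}, which is every attribute, so {B, F, G} is a candidate key.
Any other superkey properly contains one of these, so there are no further candidate keys.

{A, B}, {B, E}, {B, F, G}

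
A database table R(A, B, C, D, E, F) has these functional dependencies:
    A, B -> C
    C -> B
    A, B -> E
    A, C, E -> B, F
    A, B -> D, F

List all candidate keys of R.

{A, B}, {A, C}

Attributes never on any right-hand side: {A} — every candidate key must contain it.
{A, B}⁺ = {A, B, C, D, E, F}, which is every attribute, so {A, B} is a candidate key.
{A, C}⁺ = {A, B, C, D, E, F}, which is every attribute, so {A, C} is a candidate key.
These are minimal and exhaustive — every other superkey contains one of them.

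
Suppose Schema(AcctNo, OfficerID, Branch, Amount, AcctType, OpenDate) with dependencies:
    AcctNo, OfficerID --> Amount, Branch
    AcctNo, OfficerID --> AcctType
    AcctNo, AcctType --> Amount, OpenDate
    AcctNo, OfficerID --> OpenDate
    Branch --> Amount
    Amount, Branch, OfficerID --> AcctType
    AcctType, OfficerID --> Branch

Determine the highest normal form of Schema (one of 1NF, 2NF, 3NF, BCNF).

2NF

Candidate key: {AcctNo, OfficerID}. Prime attributes: {AcctNo, OfficerID}.
AcctNo, AcctType --> Amount, OpenDate breaks BCNF: {AcctNo, AcctType}⁺ = {AcctNo, AcctType, Amount, OpenDate}, so {AcctNo, AcctType} is not a superkey.
AcctNo, AcctType --> Amount, OpenDate has non-prime {Amount, OpenDate} on the right and a non-superkey on the left, so 3NF fails.
No non-prime attribute depends on a proper subset of any candidate key, so 2NF holds.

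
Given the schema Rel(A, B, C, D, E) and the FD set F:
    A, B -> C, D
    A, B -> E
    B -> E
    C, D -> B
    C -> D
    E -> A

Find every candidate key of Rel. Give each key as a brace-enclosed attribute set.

{B}⁺ = {A, B, C, D, E}, which is every attribute, so {B} is a candidate key.
{C}⁺ = {A, B, C, D, E}, which is every attribute, so {C} is a candidate key.
Any other superkey properly contains one of these, so there are no further candidate keys.

{B}, {C}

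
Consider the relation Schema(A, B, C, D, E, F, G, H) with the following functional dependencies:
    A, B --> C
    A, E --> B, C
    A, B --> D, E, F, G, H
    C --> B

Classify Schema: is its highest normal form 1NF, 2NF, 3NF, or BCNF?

3NF

Candidate keys: {A, B}, {A, C}, {A, E}. Prime attributes: {A, B, C, E}.
C --> B: {C}⁺ = {B, C}, which is not all of the attributes, so the left side is not a superkey — BCNF is violated.
Its right-hand attributes {B} are all prime, as are those of every other non-superkey FD — the relation is in 3NF.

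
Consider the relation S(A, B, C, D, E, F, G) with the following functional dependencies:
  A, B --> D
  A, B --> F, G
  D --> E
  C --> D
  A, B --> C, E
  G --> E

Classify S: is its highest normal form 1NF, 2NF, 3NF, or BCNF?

2NF

Candidate key: {A, B}. Prime attributes: {A, B}.
For D --> E we have {D}⁺ = {D, E}; {D} is not a superkey, so BCNF fails.
D --> E has non-prime {E} on the right and a non-superkey on the left, so 3NF fails.
No non-prime attribute depends on a proper subset of any candidate key, so 2NF holds.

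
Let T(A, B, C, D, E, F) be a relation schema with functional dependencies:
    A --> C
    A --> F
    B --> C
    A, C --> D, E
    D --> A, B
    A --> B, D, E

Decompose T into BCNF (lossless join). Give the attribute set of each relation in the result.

Candidate keys of the original relation: {A}, {D}.
In {A, B, C, D, E, F}, {B} is not a superkey ({B}⁺ restricted to this set is {B, C}), so split on B --> C into {B, C} and {A, B, D, E, F}.
{B, C} is in BCNF.
{A, B, D, E, F} is in BCNF.

{A, B, D, E, F}; {B, C}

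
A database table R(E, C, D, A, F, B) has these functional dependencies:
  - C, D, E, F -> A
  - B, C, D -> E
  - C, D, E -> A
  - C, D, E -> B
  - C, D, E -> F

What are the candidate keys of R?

{B, C, D}, {C, D, E}

Attributes never on any right-hand side: {C, D} — every candidate key must contain all of them.
{B, C, D}⁺ = {A, B, C, D, E, F} — all of the relation — so {B, C, D} is a candidate key.
{C, D, E}⁺ = {A, B, C, D, E, F} — all of the relation — so {C, D, E} is a candidate key.
Any other superkey properly contains one of these, so there are no further candidate keys.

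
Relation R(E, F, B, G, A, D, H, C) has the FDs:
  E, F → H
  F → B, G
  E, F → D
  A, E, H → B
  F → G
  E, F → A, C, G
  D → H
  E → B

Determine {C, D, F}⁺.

{B, C, D, F, G, H}

Start with {C, D, F}.
F → B, G applies; add {B, G} → now {B, C, D, F, G}.
D → H applies; add {H} → now {B, C, D, F, G, H}.
No further FD applies.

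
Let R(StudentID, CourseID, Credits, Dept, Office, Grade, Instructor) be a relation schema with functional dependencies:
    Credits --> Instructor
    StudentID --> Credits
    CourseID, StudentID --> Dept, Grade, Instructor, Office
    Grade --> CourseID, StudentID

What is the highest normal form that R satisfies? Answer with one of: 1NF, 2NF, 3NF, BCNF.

Candidate keys: {CourseID, StudentID}, {Grade}. Prime attributes: {CourseID, Grade, StudentID}.
Credits --> Instructor: {Credits}⁺ = {Credits, Instructor}, which is not all of the attributes, so the left side is not a superkey — BCNF is violated.
Because {Instructor} is non-prime and the left side of Credits --> Instructor is not a superkey, the relation is not in 3NF.
{StudentID} is a proper subset of the key {CourseID, StudentID}, and {StudentID}⁺ contains the non-prime attributes {Credits, Instructor} — a partial dependency, so 2NF is violated.

1NF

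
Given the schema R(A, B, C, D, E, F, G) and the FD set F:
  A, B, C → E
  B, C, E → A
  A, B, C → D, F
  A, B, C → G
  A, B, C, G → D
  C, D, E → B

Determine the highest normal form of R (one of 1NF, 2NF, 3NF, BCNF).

BCNF

Candidate keys: {A, B, C}, {B, C, E}, {C, D, E}. Prime attributes: {A, B, C, D, E}.
Each dependency's left side is a superkey — BCNF holds.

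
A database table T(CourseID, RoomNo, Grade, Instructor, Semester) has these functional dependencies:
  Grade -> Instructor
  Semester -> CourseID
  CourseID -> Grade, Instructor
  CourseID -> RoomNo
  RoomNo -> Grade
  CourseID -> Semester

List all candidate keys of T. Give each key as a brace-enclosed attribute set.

{CourseID}⁺ = {CourseID, Grade, Instructor, RoomNo, Semester}, which is every attribute, so {CourseID} is a candidate key.
{Semester}⁺ = {CourseID, Grade, Instructor, RoomNo, Semester}, which is every attribute, so {Semester} is a candidate key.
No proper subset of any of these is a key, and no other minimal superkey exists.

{CourseID}, {Semester}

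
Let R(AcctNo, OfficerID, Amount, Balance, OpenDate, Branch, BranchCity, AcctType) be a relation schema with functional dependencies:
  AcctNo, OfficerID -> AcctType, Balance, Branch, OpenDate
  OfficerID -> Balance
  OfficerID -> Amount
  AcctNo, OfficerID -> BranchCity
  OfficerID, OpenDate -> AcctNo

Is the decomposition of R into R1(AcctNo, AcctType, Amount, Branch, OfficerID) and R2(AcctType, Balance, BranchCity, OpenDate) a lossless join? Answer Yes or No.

No

Common attributes: {AcctType}; their closure is {AcctType}.
Neither R1 nor R2 is contained in that closure, so the decomposition is lossy.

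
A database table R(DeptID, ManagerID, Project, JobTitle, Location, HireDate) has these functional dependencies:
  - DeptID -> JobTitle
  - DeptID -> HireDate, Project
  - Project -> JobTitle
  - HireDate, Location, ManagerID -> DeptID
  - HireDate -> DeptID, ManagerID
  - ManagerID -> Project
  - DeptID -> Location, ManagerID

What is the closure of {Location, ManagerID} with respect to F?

Start with {Location, ManagerID}.
ManagerID -> Project applies; add {Project} → now {Location, ManagerID, Project}.
Project -> JobTitle applies; add {JobTitle} → now {JobTitle, Location, ManagerID, Project}.
No further FD applies.

{JobTitle, Location, ManagerID, Project}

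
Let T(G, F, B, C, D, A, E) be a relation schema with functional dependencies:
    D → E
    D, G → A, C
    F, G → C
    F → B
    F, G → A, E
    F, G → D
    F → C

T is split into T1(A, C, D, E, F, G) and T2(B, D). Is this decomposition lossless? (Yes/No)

No

The shared attributes are {D} and {D}⁺ = {D, E}.
Neither T1 nor T2 is contained in that closure, so the decomposition is lossy.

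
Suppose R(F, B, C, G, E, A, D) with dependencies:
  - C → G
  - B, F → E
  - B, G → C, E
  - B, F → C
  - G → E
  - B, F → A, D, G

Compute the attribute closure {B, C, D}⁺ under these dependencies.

{B, C, D, E, G}

Start with {B, C, D}.
C → G applies; add {G} → now {B, C, D, G}.
B, G → C, E applies; add {E} → now {B, C, D, E, G}.
No further FD applies.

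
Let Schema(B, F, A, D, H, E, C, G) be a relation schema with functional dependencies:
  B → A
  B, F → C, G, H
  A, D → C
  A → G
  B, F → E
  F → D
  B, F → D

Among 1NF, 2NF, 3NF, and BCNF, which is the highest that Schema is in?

1NF

Candidate key: {B, F}. Prime attributes: {B, F}.
B → A: {B}⁺ = {A, B, G}, which is not all of the attributes, so the left side is not a superkey — BCNF is violated.
Because {A} is non-prime and the left side of B → A is not a superkey, the relation is not in 3NF.
Since {B} ⊂ {B, F} and {B}⁺ ⊇ {A, G} with {A, G} non-prime, there is a partial dependency; 2NF fails.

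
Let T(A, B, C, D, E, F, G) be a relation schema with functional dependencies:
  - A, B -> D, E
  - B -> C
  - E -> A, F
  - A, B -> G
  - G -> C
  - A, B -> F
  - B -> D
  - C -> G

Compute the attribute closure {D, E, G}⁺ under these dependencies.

{A, C, D, E, F, G}

Start with {D, E, G}.
E -> A, F applies; add {A, F} → now {A, D, E, F, G}.
G -> C applies; add {C} → now {A, C, D, E, F, G}.
No further FD applies.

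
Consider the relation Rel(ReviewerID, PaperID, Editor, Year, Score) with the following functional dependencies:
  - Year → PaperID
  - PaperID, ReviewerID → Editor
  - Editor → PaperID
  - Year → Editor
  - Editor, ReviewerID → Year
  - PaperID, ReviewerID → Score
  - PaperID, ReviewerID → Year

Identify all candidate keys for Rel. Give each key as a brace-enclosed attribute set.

{Editor, ReviewerID}, {PaperID, ReviewerID}, {ReviewerID, Year}

Attributes never on any right-hand side: {ReviewerID} — every candidate key must contain it.
Closure of {Editor, ReviewerID} is {Editor, PaperID, ReviewerID, Score, Year}, the whole schema; {Editor, ReviewerID} is a candidate key.
Closure of {PaperID, ReviewerID} is {Editor, PaperID, ReviewerID, Score, Year}, the whole schema; {PaperID, ReviewerID} is a candidate key.
Closure of {ReviewerID, Year} is {Editor, PaperID, ReviewerID, Score, Year}, the whole schema; {ReviewerID, Year} is a candidate key.
Any other superkey properly contains one of these, so there are no further candidate keys.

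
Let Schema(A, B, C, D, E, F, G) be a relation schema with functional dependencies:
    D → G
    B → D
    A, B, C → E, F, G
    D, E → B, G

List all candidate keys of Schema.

No FD produces {A, C}, so they must be in every candidate key.
Closure of {A, B, C} is {A, B, C, D, E, F, G}, the whole schema; {A, B, C} is a candidate key.
Closure of {A, C, D, E} is {A, B, C, D, E, F, G}, the whole schema; {A, C, D, E} is a candidate key.
These are minimal and exhaustive — every other superkey contains one of them.

{A, B, C}, {A, C, D, E}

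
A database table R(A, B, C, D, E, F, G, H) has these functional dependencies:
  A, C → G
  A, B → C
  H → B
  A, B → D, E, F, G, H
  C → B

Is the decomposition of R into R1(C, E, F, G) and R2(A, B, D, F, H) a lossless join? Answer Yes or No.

The shared attributes are {F} and {F}⁺ = {F}.
The closure covers neither R1 nor R2 entirely; the join is not lossless.

No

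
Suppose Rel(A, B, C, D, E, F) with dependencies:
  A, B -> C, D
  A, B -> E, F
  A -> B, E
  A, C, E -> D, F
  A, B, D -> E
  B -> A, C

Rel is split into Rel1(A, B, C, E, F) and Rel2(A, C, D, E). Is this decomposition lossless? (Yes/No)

Common attributes: {A, C, E}; their closure is {A, B, C, D, E, F}.
Rel1 is contained in that closure, so Rel1 ∩ Rel2 -> Rel1 holds and the join is lossless.

Yes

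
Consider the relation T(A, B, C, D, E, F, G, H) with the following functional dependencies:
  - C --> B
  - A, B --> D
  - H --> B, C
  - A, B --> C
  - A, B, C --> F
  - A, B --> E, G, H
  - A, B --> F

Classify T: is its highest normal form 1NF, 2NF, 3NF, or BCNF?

Candidate keys: {A, B}, {A, C}, {A, H}. Prime attributes: {A, B, C, H}.
For C --> B we have {C}⁺ = {B, C}; {C} is not a superkey, so BCNF fails.
Its right-hand attributes {B} are all prime, as are those of every other non-superkey FD — the relation is in 3NF.

3NF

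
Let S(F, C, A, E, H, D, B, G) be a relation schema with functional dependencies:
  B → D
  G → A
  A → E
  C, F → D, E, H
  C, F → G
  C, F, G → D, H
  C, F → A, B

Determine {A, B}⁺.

{A, B, D, E}

Start with {A, B}.
B → D applies; add {D} → now {A, B, D}.
A → E applies; add {E} → now {A, B, D, E}.
No further FD applies.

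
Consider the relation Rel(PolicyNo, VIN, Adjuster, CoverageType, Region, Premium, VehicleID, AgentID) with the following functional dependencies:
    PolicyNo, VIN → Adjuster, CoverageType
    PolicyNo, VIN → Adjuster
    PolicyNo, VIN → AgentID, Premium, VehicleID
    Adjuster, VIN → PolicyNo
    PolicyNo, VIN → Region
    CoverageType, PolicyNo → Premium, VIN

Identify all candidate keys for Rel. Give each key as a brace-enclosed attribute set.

{Adjuster, VIN}⁺ = {Adjuster, AgentID, CoverageType, PolicyNo, Premium, Region, VIN, VehicleID}, which is every attribute, so {Adjuster, VIN} is a candidate key.
{CoverageType, PolicyNo}⁺ = {Adjuster, AgentID, CoverageType, PolicyNo, Premium, Region, VIN, VehicleID}, which is every attribute, so {CoverageType, PolicyNo} is a candidate key.
{PolicyNo, VIN}⁺ = {Adjuster, AgentID, CoverageType, PolicyNo, Premium, Region, VIN, VehicleID}, which is every attribute, so {PolicyNo, VIN} is a candidate key.
No proper subset of any of these is a key, and no other minimal superkey exists.

{Adjuster, VIN}, {CoverageType, PolicyNo}, {PolicyNo, VIN}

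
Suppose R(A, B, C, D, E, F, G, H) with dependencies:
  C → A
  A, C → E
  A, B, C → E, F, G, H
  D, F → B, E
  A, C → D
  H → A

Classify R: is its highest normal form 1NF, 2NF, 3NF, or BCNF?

1NF

Candidate keys: {B, C}, {C, F}. Prime attributes: {B, C, F}.
For C → A we have {C}⁺ = {A, C, D, E}; {C} is not a superkey, so BCNF fails.
C → A has non-prime {A} on the right and a non-superkey on the left, so 3NF fails.
Since {C} ⊂ {B, C} and {C}⁺ ⊇ {A, D, E} with {A, D, E} non-prime, there is a partial dependency; 2NF fails.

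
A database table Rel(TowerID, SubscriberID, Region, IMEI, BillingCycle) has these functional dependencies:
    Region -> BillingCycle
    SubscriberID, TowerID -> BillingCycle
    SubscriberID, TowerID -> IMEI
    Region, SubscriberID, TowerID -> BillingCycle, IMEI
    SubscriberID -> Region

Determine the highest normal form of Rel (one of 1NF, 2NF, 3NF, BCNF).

1NF

Candidate key: {SubscriberID, TowerID}. Prime attributes: {SubscriberID, TowerID}.
Region -> BillingCycle breaks BCNF: {Region}⁺ = {BillingCycle, Region}, so {Region} is not a superkey.
Because {BillingCycle} is non-prime and the left side of Region -> BillingCycle is not a superkey, the relation is not in 3NF.
The proper key subset {SubscriberID} of {SubscriberID, TowerID} determines non-prime {BillingCycle, Region}, so the relation is not even in 2NF.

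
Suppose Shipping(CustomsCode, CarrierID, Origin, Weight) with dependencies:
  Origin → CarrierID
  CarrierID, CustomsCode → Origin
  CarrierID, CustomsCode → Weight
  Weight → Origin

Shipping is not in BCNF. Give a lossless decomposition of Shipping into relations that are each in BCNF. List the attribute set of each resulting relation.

{CarrierID, Origin}; {CustomsCode, Weight}; {Origin, Weight}

Candidate keys of the original relation: {CarrierID, CustomsCode}, {CustomsCode, Origin}, {CustomsCode, Weight}.
Within {CarrierID, CustomsCode, Origin, Weight}: {Origin}⁺ ∩ {CarrierID, CustomsCode, Origin, Weight} = {CarrierID, Origin}, not the whole set, so Origin → CarrierID violates BCNF; decompose into {CarrierID, Origin} and {CustomsCode, Origin, Weight}.
{CarrierID, Origin}: every determinant is a superkey — BCNF.
Within {CustomsCode, Origin, Weight}: {Weight}⁺ ∩ {CustomsCode, Origin, Weight} = {Origin, Weight}, not the whole set, so Weight → Origin violates BCNF; decompose into {Origin, Weight} and {CustomsCode, Weight}.
{Origin, Weight}: every determinant is a superkey — BCNF.
{CustomsCode, Weight}: every determinant is a superkey — BCNF.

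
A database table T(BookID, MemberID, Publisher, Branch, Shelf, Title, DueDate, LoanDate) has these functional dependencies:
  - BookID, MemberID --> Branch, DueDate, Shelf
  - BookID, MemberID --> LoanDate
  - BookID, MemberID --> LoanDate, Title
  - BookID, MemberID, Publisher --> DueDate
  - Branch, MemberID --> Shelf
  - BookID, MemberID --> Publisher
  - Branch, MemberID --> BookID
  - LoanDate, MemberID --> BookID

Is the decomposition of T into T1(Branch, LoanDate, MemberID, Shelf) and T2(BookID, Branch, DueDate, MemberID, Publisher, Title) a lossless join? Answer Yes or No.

Yes

Common attributes: {Branch, MemberID}; their closure is {BookID, Branch, DueDate, LoanDate, MemberID, Publisher, Shelf, Title}.
T1 is contained in that closure, so T1 ∩ T2 --> T1 holds and the join is lossless.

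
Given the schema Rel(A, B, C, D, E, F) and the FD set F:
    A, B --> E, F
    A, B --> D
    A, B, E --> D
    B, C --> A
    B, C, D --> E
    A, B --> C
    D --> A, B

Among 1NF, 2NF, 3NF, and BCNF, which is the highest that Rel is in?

BCNF

Candidate keys: {A, B}, {B, C}, {D}. Prime attributes: {A, B, C, D}.
The left-hand side of every FD is a superkey, so BCNF is satisfied.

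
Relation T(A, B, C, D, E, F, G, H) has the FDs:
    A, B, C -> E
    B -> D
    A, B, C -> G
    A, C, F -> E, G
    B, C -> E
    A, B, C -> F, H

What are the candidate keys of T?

{A, B, C} never appear on the right of any FD, so every key must include all of them.
{A, B, C}⁺ = {A, B, C, D, E, F, G, H}, which is every attribute, so {A, B, C} is a candidate key.
Every other attribute set either contains this one or has a smaller closure.

{A, B, C}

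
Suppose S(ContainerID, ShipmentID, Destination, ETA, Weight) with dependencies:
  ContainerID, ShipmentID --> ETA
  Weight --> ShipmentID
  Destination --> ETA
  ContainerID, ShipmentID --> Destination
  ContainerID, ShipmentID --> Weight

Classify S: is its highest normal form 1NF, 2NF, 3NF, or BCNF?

Candidate keys: {ContainerID, ShipmentID}, {ContainerID, Weight}. Prime attributes: {ContainerID, ShipmentID, Weight}.
Weight --> ShipmentID breaks BCNF: {Weight}⁺ = {ShipmentID, Weight}, so {Weight} is not a superkey.
Destination --> ETA determines the non-prime attribute {ETA} from a non-superkey — 3NF is violated.
No proper subset of a key has a non-prime attribute in its closure, so there is no partial dependency; 2NF holds.

2NF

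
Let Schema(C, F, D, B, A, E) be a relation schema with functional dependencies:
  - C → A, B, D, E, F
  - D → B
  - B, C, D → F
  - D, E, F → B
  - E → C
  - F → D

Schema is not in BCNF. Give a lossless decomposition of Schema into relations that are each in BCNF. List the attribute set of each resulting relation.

Candidate keys of the original relation: {C}, {E}.
In {A, B, C, D, E, F}, {D} is not a superkey ({D}⁺ restricted to this set is {B, D}), so split on D → B into {B, D} and {A, C, D, E, F}.
{B, D}: every determinant is a superkey — BCNF.
In {A, C, D, E, F}, {F} is not a superkey ({F}⁺ restricted to this set is {D, F}), so split on F → D into {D, F} and {A, C, E, F}.
{D, F}: every determinant is a superkey — BCNF.
{A, C, E, F}: every determinant is a superkey — BCNF.

{A, C, E, F}; {B, D}; {D, F}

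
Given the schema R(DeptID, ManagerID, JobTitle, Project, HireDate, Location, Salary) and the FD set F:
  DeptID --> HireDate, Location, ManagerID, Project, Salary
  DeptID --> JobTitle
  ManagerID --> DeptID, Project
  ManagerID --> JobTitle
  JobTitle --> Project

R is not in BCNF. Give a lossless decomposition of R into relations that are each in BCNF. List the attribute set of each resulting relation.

Candidate keys of the original relation: {DeptID}, {ManagerID}.
In {DeptID, HireDate, JobTitle, Location, ManagerID, Project, Salary}, {JobTitle} is not a superkey ({JobTitle}⁺ restricted to this set is {JobTitle, Project}), so split on JobTitle --> Project into {JobTitle, Project} and {DeptID, HireDate, JobTitle, Location, ManagerID, Salary}.
{JobTitle, Project} has no BCNF violation.
{DeptID, HireDate, JobTitle, Location, ManagerID, Salary} has no BCNF violation.

{DeptID, HireDate, JobTitle, Location, ManagerID, Salary}; {JobTitle, Project}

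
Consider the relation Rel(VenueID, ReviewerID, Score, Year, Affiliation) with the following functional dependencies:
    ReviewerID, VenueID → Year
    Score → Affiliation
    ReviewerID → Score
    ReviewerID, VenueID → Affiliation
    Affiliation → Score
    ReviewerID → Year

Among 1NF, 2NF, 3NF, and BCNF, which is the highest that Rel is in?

1NF

Candidate key: {ReviewerID, VenueID}. Prime attributes: {ReviewerID, VenueID}.
For Score → Affiliation we have {Score}⁺ = {Affiliation, Score}; {Score} is not a superkey, so BCNF fails.
Score → Affiliation has non-prime {Affiliation} on the right and a non-superkey on the left, so 3NF fails.
{ReviewerID} is a proper subset of the key {ReviewerID, VenueID}, and {ReviewerID}⁺ contains the non-prime attributes {Affiliation, Score, Year} — a partial dependency, so 2NF is violated.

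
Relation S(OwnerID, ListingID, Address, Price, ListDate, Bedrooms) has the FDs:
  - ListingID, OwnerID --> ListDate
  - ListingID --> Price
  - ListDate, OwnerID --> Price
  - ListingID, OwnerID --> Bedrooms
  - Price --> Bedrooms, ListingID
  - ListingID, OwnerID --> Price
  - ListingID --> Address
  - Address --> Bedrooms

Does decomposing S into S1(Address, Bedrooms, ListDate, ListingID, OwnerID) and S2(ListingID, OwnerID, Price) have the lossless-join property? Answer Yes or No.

S1 ∩ S2 = {ListingID, OwnerID}; its closure under F is {Address, Bedrooms, ListDate, ListingID, OwnerID, Price}.
S1 is contained in that closure, so S1 ∩ S2 --> S1 holds and the join is lossless.

Yes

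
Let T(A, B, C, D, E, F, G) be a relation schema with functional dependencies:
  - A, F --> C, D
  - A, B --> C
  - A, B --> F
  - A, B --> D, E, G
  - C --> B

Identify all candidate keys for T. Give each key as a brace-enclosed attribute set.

{A, B}, {A, C}, {A, F}

Attributes never on any right-hand side: {A} — every candidate key must contain it.
{A, B} is a candidate key since {A, B}⁺ = {A, B, C, D, E, F, G} covers every attribute.
{A, C} is a candidate key since {A, C}⁺ = {A, B, C, D, E, F, G} covers every attribute.
{A, F} is a candidate key since {A, F}⁺ = {A, B, C, D, E, F, G} covers every attribute.
No proper subset of any of these is a key, and no other minimal superkey exists.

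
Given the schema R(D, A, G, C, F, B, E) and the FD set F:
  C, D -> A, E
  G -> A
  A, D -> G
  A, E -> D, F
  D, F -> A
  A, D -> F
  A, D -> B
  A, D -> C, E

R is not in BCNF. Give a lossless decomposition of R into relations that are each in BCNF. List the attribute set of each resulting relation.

{A, G}; {B, C, D, E, F, G}

Candidate keys of the original relation: {A, D}, {A, E}, {C, D}, {D, F}, {D, G}, {E, G}.
Within {A, B, C, D, E, F, G}: {G}⁺ ∩ {A, B, C, D, E, F, G} = {A, G}, not the whole set, so G -> A violates BCNF; decompose into {A, G} and {B, C, D, E, F, G}.
{A, G} has no BCNF violation.
{B, C, D, E, F, G} has no BCNF violation.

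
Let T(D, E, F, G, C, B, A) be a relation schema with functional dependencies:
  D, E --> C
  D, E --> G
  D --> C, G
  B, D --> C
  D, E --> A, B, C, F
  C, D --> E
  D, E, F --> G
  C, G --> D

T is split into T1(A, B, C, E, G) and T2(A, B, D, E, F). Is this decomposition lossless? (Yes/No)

No

Common attributes: {A, B, E}; their closure is {A, B, E}.
Neither T1 nor T2 is contained in that closure, so the decomposition is lossy.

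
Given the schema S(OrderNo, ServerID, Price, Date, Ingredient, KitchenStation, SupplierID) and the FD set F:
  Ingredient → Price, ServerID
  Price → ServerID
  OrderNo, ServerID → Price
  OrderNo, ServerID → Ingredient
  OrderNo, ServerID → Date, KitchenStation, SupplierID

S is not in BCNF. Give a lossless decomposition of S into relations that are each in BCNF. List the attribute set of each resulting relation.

Candidate keys of the original relation: {Ingredient, OrderNo}, {OrderNo, Price}, {OrderNo, ServerID}.
In {Date, Ingredient, KitchenStation, OrderNo, Price, ServerID, SupplierID}, {Ingredient} is not a superkey ({Ingredient}⁺ restricted to this set is {Ingredient, Price, ServerID}), so split on Ingredient → Price, ServerID into {Ingredient, Price, ServerID} and {Date, Ingredient, KitchenStation, OrderNo, SupplierID}.
In {Ingredient, Price, ServerID}, {Price} is not a superkey ({Price}⁺ restricted to this set is {Price, ServerID}), so split on Price → ServerID into {Price, ServerID} and {Ingredient, Price}.
{Price, ServerID} is in BCNF.
{Ingredient, Price} is in BCNF.
{Date, Ingredient, KitchenStation, OrderNo, SupplierID} is in BCNF.

{Date, Ingredient, KitchenStation, OrderNo, SupplierID}; {Ingredient, Price}; {Price, ServerID}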